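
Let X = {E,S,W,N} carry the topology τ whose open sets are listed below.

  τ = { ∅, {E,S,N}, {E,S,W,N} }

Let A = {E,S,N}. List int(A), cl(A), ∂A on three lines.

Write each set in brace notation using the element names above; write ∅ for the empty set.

int(A) = {E,S,N}
cl(A)  = {E,S,W,N}
∂A     = {W}

U open, U⊆A: ∅, {E,S,N}. int(A) = ⋃ = {E,S,N}
X∖A={W}, int(X∖A)=∅, hence cl(A)={E,S,W,N}
∂A: remove int from cl → {W}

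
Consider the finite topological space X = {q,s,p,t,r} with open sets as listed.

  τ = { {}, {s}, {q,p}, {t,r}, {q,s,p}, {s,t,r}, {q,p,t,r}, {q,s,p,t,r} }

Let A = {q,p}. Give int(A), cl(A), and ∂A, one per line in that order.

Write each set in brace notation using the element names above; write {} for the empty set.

int(A) = {q,p}
cl(A)  = {q,p}
∂A     = {}

U open, U⊆A: {}, {q,p}. int(A) = ⋃ = {q,p}
X∖A={s,t,r}, int(X∖A)={s,t,r}, hence cl(A)={q,p}
∂A: remove int from cl → {}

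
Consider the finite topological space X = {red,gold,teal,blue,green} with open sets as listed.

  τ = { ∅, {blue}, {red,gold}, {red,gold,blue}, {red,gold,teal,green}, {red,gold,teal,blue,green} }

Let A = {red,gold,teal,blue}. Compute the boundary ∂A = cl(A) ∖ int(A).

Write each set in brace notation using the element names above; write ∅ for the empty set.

{teal,green}

U open, U⊆A: ∅, {blue}, {red,gold}, {red,gold,blue}. int(A) = ⋃ = {red,gold,blue}
X∖A={green}, int(X∖A)=∅, hence cl(A)={red,gold,teal,blue,green}
∂A: remove int from cl → {teal,green}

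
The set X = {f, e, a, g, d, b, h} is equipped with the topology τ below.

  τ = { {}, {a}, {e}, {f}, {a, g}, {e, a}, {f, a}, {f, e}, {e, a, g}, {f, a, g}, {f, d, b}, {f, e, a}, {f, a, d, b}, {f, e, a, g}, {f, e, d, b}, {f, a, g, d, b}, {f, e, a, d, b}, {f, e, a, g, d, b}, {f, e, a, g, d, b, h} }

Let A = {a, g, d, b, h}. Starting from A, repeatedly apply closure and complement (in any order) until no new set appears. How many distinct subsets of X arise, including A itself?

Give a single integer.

X∖A={f, e}, int(X∖A)={f, e}, hence cl(A)={a, g, d, b, h}
Orbit (k=closure, c=complement):
  1. A     = {a, g, d, b, h}
  2. cA    = {f, e}
  3. kcA   = {f, e, d, b, h}
  4. ckcA  = {a, g}
  5. kckcA = {a, g, h}
  6. ckckcA = {f, e, d, b}
(closed under both — stop)

6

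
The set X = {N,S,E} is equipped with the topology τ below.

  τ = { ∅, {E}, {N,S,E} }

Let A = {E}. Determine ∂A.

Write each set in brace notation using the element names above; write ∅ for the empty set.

{N,S}

open subsets of A: ∅, {E}; so int(A) = {E}
closure: X∖int(X∖A) = X∖∅ = {N,S,E}
∂A = {N,S,E} minus {E} = {N,S}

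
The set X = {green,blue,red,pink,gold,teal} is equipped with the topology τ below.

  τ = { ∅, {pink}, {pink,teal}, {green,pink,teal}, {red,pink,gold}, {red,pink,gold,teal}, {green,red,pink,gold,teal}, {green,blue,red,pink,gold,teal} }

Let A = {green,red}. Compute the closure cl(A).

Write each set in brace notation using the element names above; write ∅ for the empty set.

X∖A={blue,pink,gold,teal}, int(X∖A)={pink,teal}, hence cl(A)={green,blue,red,gold}

{green,blue,red,gold}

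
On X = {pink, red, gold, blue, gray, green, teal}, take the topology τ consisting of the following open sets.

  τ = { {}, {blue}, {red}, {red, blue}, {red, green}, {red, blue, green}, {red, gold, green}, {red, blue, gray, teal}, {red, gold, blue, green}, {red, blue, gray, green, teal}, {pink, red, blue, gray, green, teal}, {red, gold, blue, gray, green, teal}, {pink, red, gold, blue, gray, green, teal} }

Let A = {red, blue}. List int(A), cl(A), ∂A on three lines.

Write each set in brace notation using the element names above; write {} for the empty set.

int(A) = {red, blue}
cl(A)  = {pink, red, gold, blue, gray, green, teal}
∂A     = {pink, gold, gray, green, teal}

U open, U⊆A: {}, {red}, {blue}, {red, blue}. int(A) = ⋃ = {red, blue}
X∖A={pink, gold, gray, green, teal}, int(X∖A)={}, hence cl(A)={pink, red, gold, blue, gray, green, teal}
∂A: remove int from cl → {pink, gold, gray, green, teal}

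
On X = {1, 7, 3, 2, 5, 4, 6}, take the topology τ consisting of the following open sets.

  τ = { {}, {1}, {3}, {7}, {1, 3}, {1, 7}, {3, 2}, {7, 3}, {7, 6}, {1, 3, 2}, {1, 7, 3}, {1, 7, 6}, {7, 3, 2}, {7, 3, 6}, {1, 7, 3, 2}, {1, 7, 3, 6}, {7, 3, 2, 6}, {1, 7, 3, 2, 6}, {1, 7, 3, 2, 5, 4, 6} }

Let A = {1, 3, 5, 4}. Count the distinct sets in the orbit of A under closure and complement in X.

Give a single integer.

8

X∖A={7, 2, 6}, int(X∖A)={7, 6}, hence cl(A)={1, 3, 2, 5, 4}
Orbit (k=closure, c=complement):
  1. A     = {1, 3, 5, 4}
  2. kA    = {1, 3, 2, 5, 4}
  3. cA    = {7, 2, 6}
  4. ckA   = {7, 6}
  5. kcA   = {7, 2, 5, 4, 6}
  6. kckA  = {7, 5, 4, 6}
  7. ckcA  = {1, 3}
  8. ckckA = {1, 3, 2}
(closed under both — stop)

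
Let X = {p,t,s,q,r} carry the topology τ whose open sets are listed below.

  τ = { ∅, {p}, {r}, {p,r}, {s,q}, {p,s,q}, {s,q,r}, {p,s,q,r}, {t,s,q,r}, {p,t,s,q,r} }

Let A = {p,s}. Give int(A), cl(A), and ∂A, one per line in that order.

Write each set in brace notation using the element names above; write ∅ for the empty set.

interior: largest open inside A is {p} (from ∅, {p})
cl via duality: int({t,q,r}) = {r}, so X∖{r} = {p,t,s,q}
cl∖int = {t,s,q}

int(A) = {p}
cl(A)  = {p,t,s,q}
∂A     = {t,s,q}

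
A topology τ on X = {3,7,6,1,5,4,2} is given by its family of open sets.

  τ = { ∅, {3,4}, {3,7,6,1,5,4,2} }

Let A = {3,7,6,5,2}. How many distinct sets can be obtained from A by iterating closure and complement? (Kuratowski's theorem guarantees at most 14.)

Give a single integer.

closure: X∖int(X∖A) = X∖∅ = {3,7,6,1,5,4,2}
Let k=closure and c=complement:
  1. A     = {3,7,6,5,2}
  2. kA    = {3,7,6,1,5,4,2}
  3. cA    = {1,4}
  4. ckA   = ∅
— saturated at 4

4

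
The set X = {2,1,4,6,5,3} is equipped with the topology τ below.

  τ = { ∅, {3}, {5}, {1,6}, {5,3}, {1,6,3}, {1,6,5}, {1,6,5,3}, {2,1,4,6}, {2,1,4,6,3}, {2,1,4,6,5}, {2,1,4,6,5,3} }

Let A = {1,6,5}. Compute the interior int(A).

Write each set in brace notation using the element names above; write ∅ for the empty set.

U open, U⊆A: ∅, {5}, {1,6}, {1,6,5}. int(A) = ⋃ = {1,6,5}

{1,6,5}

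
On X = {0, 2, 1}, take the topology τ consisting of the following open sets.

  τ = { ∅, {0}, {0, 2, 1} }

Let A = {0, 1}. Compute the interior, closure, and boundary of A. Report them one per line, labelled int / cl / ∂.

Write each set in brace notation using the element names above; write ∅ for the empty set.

int(A) = {0}
cl(A)  = {0, 2, 1}
∂A     = {2, 1}

U open, U⊆A: ∅, {0}. int(A) = ⋃ = {0}
X∖A={2}, int(X∖A)=∅, hence cl(A)={0, 2, 1}
∂A: remove int from cl → {2, 1}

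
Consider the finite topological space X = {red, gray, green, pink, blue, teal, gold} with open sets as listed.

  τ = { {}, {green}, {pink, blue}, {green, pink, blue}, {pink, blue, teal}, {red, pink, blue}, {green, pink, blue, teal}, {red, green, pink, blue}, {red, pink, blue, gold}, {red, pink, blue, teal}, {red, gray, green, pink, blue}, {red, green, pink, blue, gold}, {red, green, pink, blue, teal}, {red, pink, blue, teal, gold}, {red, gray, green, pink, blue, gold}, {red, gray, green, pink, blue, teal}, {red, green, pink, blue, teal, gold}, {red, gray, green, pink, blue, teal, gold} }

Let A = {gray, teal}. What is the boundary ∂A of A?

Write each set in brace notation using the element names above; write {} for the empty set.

{gray, teal}

interior: largest open inside A is {} (from {})
cl via duality: int({red, green, pink, blue, gold}) = {red, green, pink, blue, gold}, so X∖{red, green, pink, blue, gold} = {gray, teal}
cl∖int = {gray, teal}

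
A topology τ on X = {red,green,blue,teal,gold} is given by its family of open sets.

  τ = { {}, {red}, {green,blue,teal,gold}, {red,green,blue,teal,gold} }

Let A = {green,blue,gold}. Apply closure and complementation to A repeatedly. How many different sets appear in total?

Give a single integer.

X∖A={red,teal}, int(X∖A)={red}, hence cl(A)={green,blue,teal,gold}
Orbit (k=closure, c=complement):
  1. A     = {green,blue,gold}
  2. kA    = {green,blue,teal,gold}
  3. cA    = {red,teal}
  4. ckA   = {red}
  5. kcA   = {red,green,blue,teal,gold}
  6. ckcA  = {}
(closed under both — stop)

6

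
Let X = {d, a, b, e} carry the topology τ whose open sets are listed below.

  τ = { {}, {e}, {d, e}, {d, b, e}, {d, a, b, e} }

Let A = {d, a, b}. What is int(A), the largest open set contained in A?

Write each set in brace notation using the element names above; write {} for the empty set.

interior: largest open inside A is {} (from {})

{}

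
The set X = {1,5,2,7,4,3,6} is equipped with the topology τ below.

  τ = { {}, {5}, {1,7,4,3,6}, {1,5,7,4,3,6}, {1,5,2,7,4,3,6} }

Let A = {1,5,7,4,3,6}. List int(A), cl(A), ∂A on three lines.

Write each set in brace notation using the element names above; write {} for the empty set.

opens ⊆ A: {}, {5}, {1,7,4,3,6}, {1,5,7,4,3,6}; union → int = {1,5,7,4,3,6}
complement {2}; its interior {}; cl(A) = X∖{} = {1,5,2,7,4,3,6}
boundary = {1,5,2,7,4,3,6} ∖ {1,5,7,4,3,6} = {2}

int(A) = {1,5,7,4,3,6}
cl(A)  = {1,5,2,7,4,3,6}
∂A     = {2}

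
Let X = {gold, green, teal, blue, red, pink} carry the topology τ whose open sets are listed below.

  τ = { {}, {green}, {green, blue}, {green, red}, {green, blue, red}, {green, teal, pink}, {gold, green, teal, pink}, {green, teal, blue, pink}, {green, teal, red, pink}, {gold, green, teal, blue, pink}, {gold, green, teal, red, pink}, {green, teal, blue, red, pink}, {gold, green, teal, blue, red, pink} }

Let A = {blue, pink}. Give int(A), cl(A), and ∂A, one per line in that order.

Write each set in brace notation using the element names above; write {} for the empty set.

int(A) = {}
cl(A)  = {gold, teal, blue, pink}
∂A     = {gold, teal, blue, pink}

open subsets of A: {}; so int(A) = {}
closure: X∖int(X∖A) = X∖{green, red} = {gold, teal, blue, pink}
∂A = {gold, teal, blue, pink} minus {} = {gold, teal, blue, pink}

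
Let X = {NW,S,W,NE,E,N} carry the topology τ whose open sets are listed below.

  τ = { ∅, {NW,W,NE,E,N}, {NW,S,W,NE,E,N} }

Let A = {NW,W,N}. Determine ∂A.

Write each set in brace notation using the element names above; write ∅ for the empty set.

interior: largest open inside A is ∅ (from ∅)
cl via duality: int({S,NE,E}) = ∅, so X∖∅ = {NW,S,W,NE,E,N}
cl∖int = {NW,S,W,NE,E,N}

{NW,S,W,NE,E,N}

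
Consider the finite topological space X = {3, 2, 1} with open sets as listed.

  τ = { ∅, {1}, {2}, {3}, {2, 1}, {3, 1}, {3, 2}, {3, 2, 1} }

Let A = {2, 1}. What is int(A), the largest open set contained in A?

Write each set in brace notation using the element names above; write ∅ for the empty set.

{2, 1}

U open, U⊆A: ∅, {2}, {1}, {2, 1}. int(A) = ⋃ = {2, 1}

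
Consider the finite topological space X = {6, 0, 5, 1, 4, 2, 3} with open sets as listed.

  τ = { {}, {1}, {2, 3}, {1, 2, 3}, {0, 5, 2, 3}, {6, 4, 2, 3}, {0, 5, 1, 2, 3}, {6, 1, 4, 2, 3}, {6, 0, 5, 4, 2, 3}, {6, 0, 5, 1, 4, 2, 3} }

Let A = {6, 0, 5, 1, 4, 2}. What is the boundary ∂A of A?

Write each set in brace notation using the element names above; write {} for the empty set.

open subsets of A: {}, {1}; so int(A) = {1}
closure: X∖int(X∖A) = X∖{} = {6, 0, 5, 1, 4, 2, 3}
∂A = {6, 0, 5, 1, 4, 2, 3} minus {1} = {6, 0, 5, 4, 2, 3}

{6, 0, 5, 4, 2, 3}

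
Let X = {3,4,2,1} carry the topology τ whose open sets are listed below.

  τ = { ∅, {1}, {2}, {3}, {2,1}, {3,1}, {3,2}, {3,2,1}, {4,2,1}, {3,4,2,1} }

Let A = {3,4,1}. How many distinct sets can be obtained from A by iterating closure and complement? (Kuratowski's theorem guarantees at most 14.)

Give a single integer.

4

closure: X∖int(X∖A) = X∖{2} = {3,4,1}
Let k=closure and c=complement:
  1. A     = {3,4,1}
  2. cA    = {2}
  3. kcA   = {4,2}
  4. ckcA  = {3,1}
— saturated at 4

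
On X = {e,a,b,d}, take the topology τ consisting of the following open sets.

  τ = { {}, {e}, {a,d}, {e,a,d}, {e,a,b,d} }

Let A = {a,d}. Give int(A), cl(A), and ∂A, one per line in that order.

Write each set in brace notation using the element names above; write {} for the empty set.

int(A) = {a,d}
cl(A)  = {a,b,d}
∂A     = {b}

interior: largest open inside A is {a,d} (from {}, {a,d})
cl via duality: int({e,b}) = {e}, so X∖{e} = {a,b,d}
cl∖int = {b}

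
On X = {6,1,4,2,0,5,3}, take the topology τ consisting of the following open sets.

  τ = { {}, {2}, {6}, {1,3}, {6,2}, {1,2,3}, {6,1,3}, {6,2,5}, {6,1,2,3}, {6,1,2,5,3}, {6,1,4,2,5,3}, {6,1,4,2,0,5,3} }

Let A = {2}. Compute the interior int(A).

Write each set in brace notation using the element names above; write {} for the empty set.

opens ⊆ A: {}, {2}; union → int = {2}

{2}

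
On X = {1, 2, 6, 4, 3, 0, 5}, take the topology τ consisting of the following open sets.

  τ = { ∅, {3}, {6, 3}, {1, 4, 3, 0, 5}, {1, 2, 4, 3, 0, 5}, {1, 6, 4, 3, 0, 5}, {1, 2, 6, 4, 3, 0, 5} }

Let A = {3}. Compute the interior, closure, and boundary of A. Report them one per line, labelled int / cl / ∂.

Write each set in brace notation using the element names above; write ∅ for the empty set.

opens ⊆ A: ∅, {3}; union → int = {3}
complement {1, 2, 6, 4, 0, 5}; its interior ∅; cl(A) = X∖∅ = {1, 2, 6, 4, 3, 0, 5}
boundary = {1, 2, 6, 4, 3, 0, 5} ∖ {3} = {1, 2, 6, 4, 0, 5}

int(A) = {3}
cl(A)  = {1, 2, 6, 4, 3, 0, 5}
∂A     = {1, 2, 6, 4, 0, 5}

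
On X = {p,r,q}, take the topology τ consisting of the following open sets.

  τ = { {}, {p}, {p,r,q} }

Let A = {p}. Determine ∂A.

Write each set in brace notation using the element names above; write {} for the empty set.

{r,q}

opens ⊆ A: {}, {p}; union → int = {p}
complement {r,q}; its interior {}; cl(A) = X∖{} = {p,r,q}
boundary = {p,r,q} ∖ {p} = {r,q}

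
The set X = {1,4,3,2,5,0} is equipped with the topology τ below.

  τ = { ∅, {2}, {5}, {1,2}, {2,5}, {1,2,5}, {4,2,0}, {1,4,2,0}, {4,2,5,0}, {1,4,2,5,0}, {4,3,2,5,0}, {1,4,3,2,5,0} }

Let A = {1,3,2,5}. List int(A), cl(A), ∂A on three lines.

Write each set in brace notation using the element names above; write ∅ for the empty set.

int(A) = {1,2,5}
cl(A)  = {1,4,3,2,5,0}
∂A     = {4,3,0}

opens ⊆ A: ∅, {2}, {5}, {1,2}, {2,5}, {1,2,5}; union → int = {1,2,5}
complement {4,0}; its interior ∅; cl(A) = X∖∅ = {1,4,3,2,5,0}
boundary = {1,4,3,2,5,0} ∖ {1,2,5} = {4,3,0}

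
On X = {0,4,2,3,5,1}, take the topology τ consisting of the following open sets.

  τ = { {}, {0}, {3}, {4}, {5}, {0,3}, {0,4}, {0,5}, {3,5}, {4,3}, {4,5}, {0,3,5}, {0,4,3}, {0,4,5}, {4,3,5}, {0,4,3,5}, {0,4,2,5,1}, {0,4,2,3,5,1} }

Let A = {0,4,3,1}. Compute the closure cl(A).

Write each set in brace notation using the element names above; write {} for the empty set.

{0,4,2,3,1}

closure: X∖int(X∖A) = X∖{5} = {0,4,2,3,1}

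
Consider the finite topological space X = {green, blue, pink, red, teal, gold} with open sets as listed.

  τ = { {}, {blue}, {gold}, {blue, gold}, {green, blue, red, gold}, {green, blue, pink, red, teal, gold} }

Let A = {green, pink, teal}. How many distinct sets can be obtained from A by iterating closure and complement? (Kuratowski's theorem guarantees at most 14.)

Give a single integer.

closure: X∖int(X∖A) = X∖{blue, gold} = {green, pink, red, teal}
Let k=closure and c=complement:
  1. A     = {green, pink, teal}
  2. kA    = {green, pink, red, teal}
  3. cA    = {blue, red, gold}
  4. ckA   = {blue, gold}
  5. kcA   = {green, blue, pink, red, teal, gold}
  6. ckcA  = {}
— saturated at 6

6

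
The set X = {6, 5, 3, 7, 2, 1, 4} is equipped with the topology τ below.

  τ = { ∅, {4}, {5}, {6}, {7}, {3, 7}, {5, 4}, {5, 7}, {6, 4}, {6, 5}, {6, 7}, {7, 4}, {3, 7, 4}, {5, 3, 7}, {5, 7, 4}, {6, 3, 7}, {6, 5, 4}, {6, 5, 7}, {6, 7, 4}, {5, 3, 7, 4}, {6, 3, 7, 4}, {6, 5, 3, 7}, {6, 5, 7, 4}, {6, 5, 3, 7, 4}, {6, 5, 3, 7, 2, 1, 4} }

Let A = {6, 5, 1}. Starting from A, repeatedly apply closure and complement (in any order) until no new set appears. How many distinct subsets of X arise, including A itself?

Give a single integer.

6

cl via duality: int({3, 7, 2, 4}) = {3, 7, 4}, so X∖{3, 7, 4} = {6, 5, 2, 1}
Write k for closure, c for complement:
  1. A     = {6, 5, 1}
  2. kA    = {6, 5, 2, 1}
  3. cA    = {3, 7, 2, 4}
  4. ckA   = {3, 7, 4}
  5. kcA   = {3, 7, 2, 1, 4}
  6. ckcA  = {6, 5}
applying k or c yields no new set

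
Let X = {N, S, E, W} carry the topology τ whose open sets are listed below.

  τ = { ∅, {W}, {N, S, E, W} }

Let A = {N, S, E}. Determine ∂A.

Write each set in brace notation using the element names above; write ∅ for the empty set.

U open, U⊆A: ∅. int(A) = ⋃ = ∅
X∖A={W}, int(X∖A)={W}, hence cl(A)={N, S, E}
∂A: remove int from cl → {N, S, E}

{N, S, E}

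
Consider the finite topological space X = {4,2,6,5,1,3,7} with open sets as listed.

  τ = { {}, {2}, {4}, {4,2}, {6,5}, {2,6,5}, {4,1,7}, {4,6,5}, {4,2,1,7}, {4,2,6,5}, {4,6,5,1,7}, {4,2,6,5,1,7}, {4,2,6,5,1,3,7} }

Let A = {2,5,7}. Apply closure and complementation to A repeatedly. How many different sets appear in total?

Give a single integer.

12

cl via duality: int({4,6,1,3}) = {4}, so X∖{4} = {2,6,5,1,3,7}
Write k for closure, c for complement:
  1. A     = {2,5,7}
  2. kA    = {2,6,5,1,3,7}
  3. cA    = {4,6,1,3}
  4. ckA   = {4}
  5. kcA   = {4,6,5,1,3,7}
  6. kckA  = {4,1,3,7}
  7. ckcA  = {2}
  8. ckckA = {2,6,5}
  9. kckcA = {2,3}
  10. kckckA = {2,6,5,3}
  11. ckckcA = {4,6,5,1,7}
  12. ckckckA = {4,1,7}
applying k or c yields no new set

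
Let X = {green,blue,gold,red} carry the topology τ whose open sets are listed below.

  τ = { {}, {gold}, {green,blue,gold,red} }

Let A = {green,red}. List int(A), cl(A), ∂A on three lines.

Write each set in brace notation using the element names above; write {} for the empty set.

int(A) = {}
cl(A)  = {green,blue,red}
∂A     = {green,blue,red}

U open, U⊆A: {}. int(A) = ⋃ = {}
X∖A={blue,gold}, int(X∖A)={gold}, hence cl(A)={green,blue,red}
∂A: remove int from cl → {green,blue,red}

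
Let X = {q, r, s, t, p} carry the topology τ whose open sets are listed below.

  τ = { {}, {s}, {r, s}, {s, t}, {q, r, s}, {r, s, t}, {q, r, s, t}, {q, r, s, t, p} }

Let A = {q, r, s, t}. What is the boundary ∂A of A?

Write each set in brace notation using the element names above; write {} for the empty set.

{p}

interior: largest open inside A is {q, r, s, t} (from {}, {s}, {r, s}, {s, t}, {q, r, s}, {r, s, t}, {q, r, s, t})
cl via duality: int({p}) = {}, so X∖{} = {q, r, s, t, p}
cl∖int = {p}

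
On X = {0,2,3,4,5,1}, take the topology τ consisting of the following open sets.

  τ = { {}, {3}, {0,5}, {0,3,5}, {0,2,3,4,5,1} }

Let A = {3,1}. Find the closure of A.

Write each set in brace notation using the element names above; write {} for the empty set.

cl via duality: int({0,2,4,5}) = {0,5}, so X∖{0,5} = {2,3,4,1}

{2,3,4,1}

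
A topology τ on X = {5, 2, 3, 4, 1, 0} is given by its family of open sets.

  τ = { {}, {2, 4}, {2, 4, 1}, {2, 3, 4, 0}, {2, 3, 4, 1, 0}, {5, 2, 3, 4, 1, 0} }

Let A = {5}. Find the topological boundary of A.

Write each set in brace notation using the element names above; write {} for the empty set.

{5}

open subsets of A: {}; so int(A) = {}
closure: X∖int(X∖A) = X∖{2, 3, 4, 1, 0} = {5}
∂A = {5} minus {} = {5}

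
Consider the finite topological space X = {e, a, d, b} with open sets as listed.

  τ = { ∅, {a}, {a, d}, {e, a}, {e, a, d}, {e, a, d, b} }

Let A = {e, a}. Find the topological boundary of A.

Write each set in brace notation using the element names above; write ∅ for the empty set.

opens ⊆ A: ∅, {a}, {e, a}; union → int = {e, a}
complement {d, b}; its interior ∅; cl(A) = X∖∅ = {e, a, d, b}
boundary = {e, a, d, b} ∖ {e, a} = {d, b}

{d, b}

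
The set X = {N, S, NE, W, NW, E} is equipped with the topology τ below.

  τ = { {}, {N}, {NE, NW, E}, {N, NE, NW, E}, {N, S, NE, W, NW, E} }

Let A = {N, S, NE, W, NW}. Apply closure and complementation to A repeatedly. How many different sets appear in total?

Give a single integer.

8

cl via duality: int({E}) = {}, so X∖{} = {N, S, NE, W, NW, E}
Write k for closure, c for complement:
  1. A     = {N, S, NE, W, NW}
  2. kA    = {N, S, NE, W, NW, E}
  3. cA    = {E}
  4. ckA   = {}
  5. kcA   = {S, NE, W, NW, E}
  6. ckcA  = {N}
  7. kckcA = {N, S, W}
  8. ckckcA = {NE, NW, E}
applying k or c yields no new set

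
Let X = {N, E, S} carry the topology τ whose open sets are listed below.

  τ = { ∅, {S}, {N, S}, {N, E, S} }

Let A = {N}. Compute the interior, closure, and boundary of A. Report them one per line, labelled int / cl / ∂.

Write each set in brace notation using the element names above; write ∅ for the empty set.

interior: largest open inside A is ∅ (from ∅)
cl via duality: int({E, S}) = {S}, so X∖{S} = {N, E}
cl∖int = {N, E}

int(A) = ∅
cl(A)  = {N, E}
∂A     = {N, E}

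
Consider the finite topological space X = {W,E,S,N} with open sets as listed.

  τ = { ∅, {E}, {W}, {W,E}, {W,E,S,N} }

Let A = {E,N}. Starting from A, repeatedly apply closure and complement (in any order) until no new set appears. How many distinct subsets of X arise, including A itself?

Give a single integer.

6

closure: X∖int(X∖A) = X∖{W} = {E,S,N}
Let k=closure and c=complement:
  1. A     = {E,N}
  2. kA    = {E,S,N}
  3. cA    = {W,S}
  4. ckA   = {W}
  5. kcA   = {W,S,N}
  6. ckcA  = {E}
— saturated at 6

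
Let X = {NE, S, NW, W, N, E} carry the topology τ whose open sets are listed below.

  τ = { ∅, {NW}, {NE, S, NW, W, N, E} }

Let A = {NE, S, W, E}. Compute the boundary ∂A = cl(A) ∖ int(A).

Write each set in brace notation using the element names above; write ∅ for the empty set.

U open, U⊆A: ∅. int(A) = ⋃ = ∅
X∖A={NW, N}, int(X∖A)={NW}, hence cl(A)={NE, S, W, N, E}
∂A: remove int from cl → {NE, S, W, N, E}

{NE, S, W, N, E}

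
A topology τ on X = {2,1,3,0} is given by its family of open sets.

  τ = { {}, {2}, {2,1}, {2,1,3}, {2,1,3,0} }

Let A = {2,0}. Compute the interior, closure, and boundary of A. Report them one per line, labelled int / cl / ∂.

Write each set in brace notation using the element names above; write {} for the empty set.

opens ⊆ A: {}, {2}; union → int = {2}
complement {1,3}; its interior {}; cl(A) = X∖{} = {2,1,3,0}
boundary = {2,1,3,0} ∖ {2} = {1,3,0}

int(A) = {2}
cl(A)  = {2,1,3,0}
∂A     = {1,3,0}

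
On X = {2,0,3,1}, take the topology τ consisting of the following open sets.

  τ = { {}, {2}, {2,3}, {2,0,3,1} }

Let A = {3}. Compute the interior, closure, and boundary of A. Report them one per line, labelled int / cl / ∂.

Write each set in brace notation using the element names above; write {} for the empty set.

int(A) = {}
cl(A)  = {0,3,1}
∂A     = {0,3,1}

open subsets of A: {}; so int(A) = {}
closure: X∖int(X∖A) = X∖{2} = {0,3,1}
∂A = {0,3,1} minus {} = {0,3,1}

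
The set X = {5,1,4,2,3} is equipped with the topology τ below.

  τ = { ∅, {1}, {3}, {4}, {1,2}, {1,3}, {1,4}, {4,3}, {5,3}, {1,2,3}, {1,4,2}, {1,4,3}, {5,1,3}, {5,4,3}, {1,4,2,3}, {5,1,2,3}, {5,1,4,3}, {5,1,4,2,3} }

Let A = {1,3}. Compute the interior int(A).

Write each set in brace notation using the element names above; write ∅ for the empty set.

{1,3}

U open, U⊆A: ∅, {1}, {3}, {1,3}. int(A) = ⋃ = {1,3}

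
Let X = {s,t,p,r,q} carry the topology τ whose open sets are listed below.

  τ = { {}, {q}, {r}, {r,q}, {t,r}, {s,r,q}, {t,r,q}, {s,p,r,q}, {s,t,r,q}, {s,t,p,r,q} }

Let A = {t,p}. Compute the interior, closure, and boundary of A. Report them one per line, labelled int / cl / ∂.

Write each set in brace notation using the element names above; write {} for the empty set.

int(A) = {}
cl(A)  = {t,p}
∂A     = {t,p}

U open, U⊆A: {}. int(A) = ⋃ = {}
X∖A={s,r,q}, int(X∖A)={s,r,q}, hence cl(A)={t,p}
∂A: remove int from cl → {t,p}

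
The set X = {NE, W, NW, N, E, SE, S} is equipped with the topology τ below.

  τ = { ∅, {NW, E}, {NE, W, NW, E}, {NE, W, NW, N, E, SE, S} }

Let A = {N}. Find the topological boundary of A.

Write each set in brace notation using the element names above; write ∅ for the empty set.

{N, SE, S}

open subsets of A: ∅; so int(A) = ∅
closure: X∖int(X∖A) = X∖{NE, W, NW, E} = {N, SE, S}
∂A = {N, SE, S} minus ∅ = {N, SE, S}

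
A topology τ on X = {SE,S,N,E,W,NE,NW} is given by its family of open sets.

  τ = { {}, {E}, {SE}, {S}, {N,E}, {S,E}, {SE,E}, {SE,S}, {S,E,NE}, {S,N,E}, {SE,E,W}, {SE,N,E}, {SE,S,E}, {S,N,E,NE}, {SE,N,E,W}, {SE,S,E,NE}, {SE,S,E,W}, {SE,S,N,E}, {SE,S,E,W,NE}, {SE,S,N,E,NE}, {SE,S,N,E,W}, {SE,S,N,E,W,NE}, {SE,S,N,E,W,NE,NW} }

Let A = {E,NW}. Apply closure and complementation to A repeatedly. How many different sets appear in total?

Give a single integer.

8

cl via duality: int({SE,S,N,W,NE}) = {SE,S}, so X∖{SE,S} = {N,E,W,NE,NW}
Write k for closure, c for complement:
  1. A     = {E,NW}
  2. kA    = {N,E,W,NE,NW}
  3. cA    = {SE,S,N,W,NE}
  4. ckA   = {SE,S}
  5. kcA   = {SE,S,N,W,NE,NW}
  6. kckA  = {SE,S,W,NE,NW}
  7. ckcA  = {E}
  8. ckckA = {N,E}
applying k or c yields no new set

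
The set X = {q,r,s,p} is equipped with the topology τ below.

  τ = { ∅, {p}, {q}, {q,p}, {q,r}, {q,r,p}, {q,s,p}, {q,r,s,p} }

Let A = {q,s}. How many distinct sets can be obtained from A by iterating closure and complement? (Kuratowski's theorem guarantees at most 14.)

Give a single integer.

closure: X∖int(X∖A) = X∖{p} = {q,r,s}
Let k=closure and c=complement:
  1. A     = {q,s}
  2. kA    = {q,r,s}
  3. cA    = {r,p}
  4. ckA   = {p}
  5. kcA   = {r,s,p}
  6. kckA  = {s,p}
  7. ckcA  = {q}
  8. ckckA = {q,r}
— saturated at 8

8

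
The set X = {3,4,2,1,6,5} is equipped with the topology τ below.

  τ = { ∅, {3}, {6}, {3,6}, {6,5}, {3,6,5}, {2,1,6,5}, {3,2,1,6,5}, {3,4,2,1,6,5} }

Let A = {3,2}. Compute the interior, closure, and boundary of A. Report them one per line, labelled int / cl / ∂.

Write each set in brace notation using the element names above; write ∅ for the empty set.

U open, U⊆A: ∅, {3}. int(A) = ⋃ = {3}
X∖A={4,1,6,5}, int(X∖A)={6,5}, hence cl(A)={3,4,2,1}
∂A: remove int from cl → {4,2,1}

int(A) = {3}
cl(A)  = {3,4,2,1}
∂A     = {4,2,1}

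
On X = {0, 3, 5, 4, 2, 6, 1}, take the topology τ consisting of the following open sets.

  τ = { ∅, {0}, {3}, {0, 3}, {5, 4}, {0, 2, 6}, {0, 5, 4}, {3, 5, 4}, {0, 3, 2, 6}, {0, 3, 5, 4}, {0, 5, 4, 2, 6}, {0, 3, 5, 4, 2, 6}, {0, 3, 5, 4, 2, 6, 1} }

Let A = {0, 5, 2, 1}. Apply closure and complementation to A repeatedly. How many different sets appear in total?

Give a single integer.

12

closure: X∖int(X∖A) = X∖{3} = {0, 5, 4, 2, 6, 1}
Let k=closure and c=complement:
  1. A     = {0, 5, 2, 1}
  2. kA    = {0, 5, 4, 2, 6, 1}
  3. cA    = {3, 4, 6}
  4. ckA   = {3}
  5. kcA   = {3, 5, 4, 2, 6, 1}
  6. kckA  = {3, 1}
  7. ckcA  = {0}
  8. ckckA = {0, 5, 4, 2, 6}
  9. kckcA = {0, 2, 6, 1}
  10. ckckcA = {3, 5, 4}
  11. kckckcA = {3, 5, 4, 1}
  12. ckckckcA = {0, 2, 6}
— saturated at 12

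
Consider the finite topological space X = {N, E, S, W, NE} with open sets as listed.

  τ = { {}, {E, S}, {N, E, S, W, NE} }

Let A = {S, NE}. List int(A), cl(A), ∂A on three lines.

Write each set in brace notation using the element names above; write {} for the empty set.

U open, U⊆A: {}. int(A) = ⋃ = {}
X∖A={N, E, W}, int(X∖A)={}, hence cl(A)={N, E, S, W, NE}
∂A: remove int from cl → {N, E, S, W, NE}

int(A) = {}
cl(A)  = {N, E, S, W, NE}
∂A     = {N, E, S, W, NE}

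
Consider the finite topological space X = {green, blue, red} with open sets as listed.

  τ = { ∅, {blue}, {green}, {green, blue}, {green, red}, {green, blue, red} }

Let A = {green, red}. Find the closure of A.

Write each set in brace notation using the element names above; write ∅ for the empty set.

complement {blue}; its interior {blue}; cl(A) = X∖{blue} = {green, red}

{green, red}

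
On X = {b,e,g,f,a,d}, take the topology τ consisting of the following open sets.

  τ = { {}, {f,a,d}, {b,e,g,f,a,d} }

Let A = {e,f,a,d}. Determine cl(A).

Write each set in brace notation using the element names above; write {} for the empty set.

{b,e,g,f,a,d}

cl via duality: int({b,g}) = {}, so X∖{} = {b,e,g,f,a,d}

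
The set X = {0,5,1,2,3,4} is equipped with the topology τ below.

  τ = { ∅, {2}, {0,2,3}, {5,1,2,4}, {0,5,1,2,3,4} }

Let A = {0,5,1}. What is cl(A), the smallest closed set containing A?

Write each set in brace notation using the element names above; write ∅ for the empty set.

{0,5,1,3,4}

complement {2,3,4}; its interior {2}; cl(A) = X∖{2} = {0,5,1,3,4}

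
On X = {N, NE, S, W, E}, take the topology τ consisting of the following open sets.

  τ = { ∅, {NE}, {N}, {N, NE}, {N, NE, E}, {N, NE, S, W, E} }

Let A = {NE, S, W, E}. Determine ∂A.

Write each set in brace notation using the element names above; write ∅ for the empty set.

{S, W, E}

opens ⊆ A: ∅, {NE}; union → int = {NE}
complement {N}; its interior {N}; cl(A) = X∖{N} = {NE, S, W, E}
boundary = {NE, S, W, E} ∖ {NE} = {S, W, E}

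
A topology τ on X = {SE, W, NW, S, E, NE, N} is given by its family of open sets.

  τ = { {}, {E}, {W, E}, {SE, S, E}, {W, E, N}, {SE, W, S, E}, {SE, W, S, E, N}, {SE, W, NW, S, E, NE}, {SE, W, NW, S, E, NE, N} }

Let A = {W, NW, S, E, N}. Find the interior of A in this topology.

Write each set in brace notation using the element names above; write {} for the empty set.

interior: largest open inside A is {W, E, N} (from {}, {E}, {W, E}, {W, E, N})

{W, E, N}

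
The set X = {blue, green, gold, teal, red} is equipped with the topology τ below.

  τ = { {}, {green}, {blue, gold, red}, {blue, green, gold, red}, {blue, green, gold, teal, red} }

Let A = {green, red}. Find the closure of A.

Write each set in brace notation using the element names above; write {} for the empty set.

{blue, green, gold, teal, red}

cl via duality: int({blue, gold, teal}) = {}, so X∖{} = {blue, green, gold, teal, red}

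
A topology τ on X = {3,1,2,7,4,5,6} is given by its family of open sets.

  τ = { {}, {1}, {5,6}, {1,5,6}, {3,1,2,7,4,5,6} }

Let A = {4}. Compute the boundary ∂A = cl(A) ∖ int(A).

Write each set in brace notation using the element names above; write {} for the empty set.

open subsets of A: {}; so int(A) = {}
closure: X∖int(X∖A) = X∖{1,5,6} = {3,2,7,4}
∂A = {3,2,7,4} minus {} = {3,2,7,4}

{3,2,7,4}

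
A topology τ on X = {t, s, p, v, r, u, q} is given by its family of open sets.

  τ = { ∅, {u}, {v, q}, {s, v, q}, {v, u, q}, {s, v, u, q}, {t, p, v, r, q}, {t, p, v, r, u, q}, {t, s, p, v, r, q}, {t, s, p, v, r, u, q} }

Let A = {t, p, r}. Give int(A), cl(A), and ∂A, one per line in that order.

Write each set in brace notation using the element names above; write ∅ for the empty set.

int(A) = ∅
cl(A)  = {t, p, r}
∂A     = {t, p, r}

U open, U⊆A: ∅. int(A) = ⋃ = ∅
X∖A={s, v, u, q}, int(X∖A)={s, v, u, q}, hence cl(A)={t, p, r}
∂A: remove int from cl → {t, p, r}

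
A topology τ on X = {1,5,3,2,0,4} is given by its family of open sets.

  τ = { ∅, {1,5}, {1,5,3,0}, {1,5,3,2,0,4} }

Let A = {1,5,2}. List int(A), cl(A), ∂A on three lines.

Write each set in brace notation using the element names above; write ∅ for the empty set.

int(A) = {1,5}
cl(A)  = {1,5,3,2,0,4}
∂A     = {3,2,0,4}

opens ⊆ A: ∅, {1,5}; union → int = {1,5}
complement {3,0,4}; its interior ∅; cl(A) = X∖∅ = {1,5,3,2,0,4}
boundary = {1,5,3,2,0,4} ∖ {1,5} = {3,2,0,4}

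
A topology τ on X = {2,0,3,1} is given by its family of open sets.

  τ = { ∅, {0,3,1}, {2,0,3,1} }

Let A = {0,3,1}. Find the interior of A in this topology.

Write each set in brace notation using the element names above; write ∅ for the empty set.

open subsets of A: ∅, {0,3,1}; so int(A) = {0,3,1}

{0,3,1}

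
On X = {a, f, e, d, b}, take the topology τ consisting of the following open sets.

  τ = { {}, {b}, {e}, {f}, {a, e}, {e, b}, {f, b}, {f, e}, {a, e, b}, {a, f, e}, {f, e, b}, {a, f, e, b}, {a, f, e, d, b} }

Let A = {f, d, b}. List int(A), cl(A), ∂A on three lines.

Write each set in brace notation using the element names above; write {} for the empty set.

U open, U⊆A: {}, {f}, {b}, {f, b}. int(A) = ⋃ = {f, b}
X∖A={a, e}, int(X∖A)={a, e}, hence cl(A)={f, d, b}
∂A: remove int from cl → {d}

int(A) = {f, b}
cl(A)  = {f, d, b}
∂A     = {d}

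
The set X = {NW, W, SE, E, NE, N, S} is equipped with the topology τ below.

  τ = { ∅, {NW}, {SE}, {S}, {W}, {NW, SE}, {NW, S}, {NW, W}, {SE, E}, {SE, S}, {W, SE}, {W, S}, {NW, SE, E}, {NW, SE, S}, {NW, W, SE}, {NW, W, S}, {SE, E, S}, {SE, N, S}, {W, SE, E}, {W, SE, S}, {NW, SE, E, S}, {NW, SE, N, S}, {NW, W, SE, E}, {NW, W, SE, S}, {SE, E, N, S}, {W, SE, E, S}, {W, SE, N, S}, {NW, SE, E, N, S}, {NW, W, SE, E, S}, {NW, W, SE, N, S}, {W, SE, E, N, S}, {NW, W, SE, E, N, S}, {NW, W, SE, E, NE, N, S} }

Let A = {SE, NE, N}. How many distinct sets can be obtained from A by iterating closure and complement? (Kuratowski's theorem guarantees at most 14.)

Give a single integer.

X∖A={NW, W, E, S}, int(X∖A)={NW, W, S}, hence cl(A)={SE, E, NE, N}
Orbit (k=closure, c=complement):
  1. A     = {SE, NE, N}
  2. kA    = {SE, E, NE, N}
  3. cA    = {NW, W, E, S}
  4. ckA   = {NW, W, S}
  5. kcA   = {NW, W, E, NE, N, S}
  6. kckA  = {NW, W, NE, N, S}
  7. ckcA  = {SE}
  8. ckckA = {SE, E}
(closed under both — stop)

8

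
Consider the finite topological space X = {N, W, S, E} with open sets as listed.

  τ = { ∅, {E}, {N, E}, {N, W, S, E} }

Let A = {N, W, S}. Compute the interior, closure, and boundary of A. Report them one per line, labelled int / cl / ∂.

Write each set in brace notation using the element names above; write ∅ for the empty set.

open subsets of A: ∅; so int(A) = ∅
closure: X∖int(X∖A) = X∖{E} = {N, W, S}
∂A = {N, W, S} minus ∅ = {N, W, S}

int(A) = ∅
cl(A)  = {N, W, S}
∂A     = {N, W, S}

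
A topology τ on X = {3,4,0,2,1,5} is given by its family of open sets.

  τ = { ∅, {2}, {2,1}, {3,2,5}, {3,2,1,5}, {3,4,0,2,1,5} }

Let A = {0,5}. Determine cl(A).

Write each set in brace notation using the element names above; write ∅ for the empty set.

{3,4,0,5}

closure: X∖int(X∖A) = X∖{2,1} = {3,4,0,5}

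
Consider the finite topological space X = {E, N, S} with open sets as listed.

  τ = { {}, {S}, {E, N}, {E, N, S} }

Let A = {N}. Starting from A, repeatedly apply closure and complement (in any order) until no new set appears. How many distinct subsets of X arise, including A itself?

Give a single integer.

complement {E, S}; its interior {S}; cl(A) = X∖{S} = {E, N}
With k = closure, c = complement:
  1. A     = {N}
  2. kA    = {E, N}
  3. cA    = {E, S}
  4. ckA   = {S}
  5. kcA   = {E, N, S}
  6. ckcA  = {}
k, c of each give nothing new

6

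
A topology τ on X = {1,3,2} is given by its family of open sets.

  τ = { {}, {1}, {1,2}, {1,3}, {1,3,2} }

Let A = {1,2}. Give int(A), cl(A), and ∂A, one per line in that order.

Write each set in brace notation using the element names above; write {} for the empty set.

int(A) = {1,2}
cl(A)  = {1,3,2}
∂A     = {3}

open subsets of A: {}, {1}, {1,2}; so int(A) = {1,2}
closure: X∖int(X∖A) = X∖{} = {1,3,2}
∂A = {1,3,2} minus {1,2} = {3}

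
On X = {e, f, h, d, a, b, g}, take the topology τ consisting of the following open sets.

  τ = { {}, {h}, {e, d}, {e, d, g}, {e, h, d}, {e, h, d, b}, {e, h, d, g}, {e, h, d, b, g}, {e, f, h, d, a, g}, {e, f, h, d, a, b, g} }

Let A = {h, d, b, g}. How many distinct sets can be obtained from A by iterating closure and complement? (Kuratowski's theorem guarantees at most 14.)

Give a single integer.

X∖A={e, f, a}, int(X∖A)={}, hence cl(A)={e, f, h, d, a, b, g}
Orbit (k=closure, c=complement):
  1. A     = {h, d, b, g}
  2. kA    = {e, f, h, d, a, b, g}
  3. cA    = {e, f, a}
  4. ckA   = {}
  5. kcA   = {e, f, d, a, b, g}
  6. ckcA  = {h}
  7. kckcA = {f, h, a, b}
  8. ckckcA = {e, d, g}
(closed under both — stop)

8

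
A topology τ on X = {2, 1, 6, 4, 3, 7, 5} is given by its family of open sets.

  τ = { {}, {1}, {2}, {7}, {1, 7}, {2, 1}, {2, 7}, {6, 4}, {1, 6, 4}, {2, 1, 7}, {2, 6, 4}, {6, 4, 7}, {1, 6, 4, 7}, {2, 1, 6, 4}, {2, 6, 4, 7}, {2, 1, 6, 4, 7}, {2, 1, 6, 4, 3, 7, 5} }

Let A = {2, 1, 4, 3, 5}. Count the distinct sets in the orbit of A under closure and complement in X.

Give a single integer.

10

X∖A={6, 7}, int(X∖A)={7}, hence cl(A)={2, 1, 6, 4, 3, 5}
Orbit (k=closure, c=complement):
  1. A     = {2, 1, 4, 3, 5}
  2. kA    = {2, 1, 6, 4, 3, 5}
  3. cA    = {6, 7}
  4. ckA   = {7}
  5. kcA   = {6, 4, 3, 7, 5}
  6. kckA  = {3, 7, 5}
  7. ckcA  = {2, 1}
  8. ckckA = {2, 1, 6, 4}
  9. kckcA = {2, 1, 3, 5}
  10. ckckcA = {6, 4, 7}
(closed under both — stop)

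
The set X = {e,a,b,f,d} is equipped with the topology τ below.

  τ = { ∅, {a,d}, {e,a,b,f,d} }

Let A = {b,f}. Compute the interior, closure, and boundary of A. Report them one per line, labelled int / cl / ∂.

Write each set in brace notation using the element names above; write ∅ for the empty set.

int(A) = ∅
cl(A)  = {e,b,f}
∂A     = {e,b,f}

opens ⊆ A: ∅; union → int = ∅
complement {e,a,d}; its interior {a,d}; cl(A) = X∖{a,d} = {e,b,f}
boundary = {e,b,f} ∖ ∅ = {e,b,f}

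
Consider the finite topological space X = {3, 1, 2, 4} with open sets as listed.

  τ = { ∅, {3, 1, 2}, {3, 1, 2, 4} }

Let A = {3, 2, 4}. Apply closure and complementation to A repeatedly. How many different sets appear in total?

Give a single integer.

X∖A={1}, int(X∖A)=∅, hence cl(A)={3, 1, 2, 4}
Orbit (k=closure, c=complement):
  1. A     = {3, 2, 4}
  2. kA    = {3, 1, 2, 4}
  3. cA    = {1}
  4. ckA   = ∅
(closed under both — stop)

4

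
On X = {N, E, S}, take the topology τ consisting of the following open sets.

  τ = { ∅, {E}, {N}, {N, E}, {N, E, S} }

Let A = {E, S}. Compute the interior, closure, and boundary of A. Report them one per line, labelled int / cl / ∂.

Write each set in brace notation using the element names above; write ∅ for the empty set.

open subsets of A: ∅, {E}; so int(A) = {E}
closure: X∖int(X∖A) = X∖{N} = {E, S}
∂A = {E, S} minus {E} = {S}

int(A) = {E}
cl(A)  = {E, S}
∂A     = {S}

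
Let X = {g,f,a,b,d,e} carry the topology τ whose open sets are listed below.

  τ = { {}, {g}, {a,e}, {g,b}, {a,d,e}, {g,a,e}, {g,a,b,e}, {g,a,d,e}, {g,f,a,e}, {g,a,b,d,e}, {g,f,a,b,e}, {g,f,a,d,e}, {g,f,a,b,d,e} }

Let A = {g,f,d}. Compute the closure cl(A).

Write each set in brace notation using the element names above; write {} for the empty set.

{g,f,b,d}

closure: X∖int(X∖A) = X∖{a,e} = {g,f,b,d}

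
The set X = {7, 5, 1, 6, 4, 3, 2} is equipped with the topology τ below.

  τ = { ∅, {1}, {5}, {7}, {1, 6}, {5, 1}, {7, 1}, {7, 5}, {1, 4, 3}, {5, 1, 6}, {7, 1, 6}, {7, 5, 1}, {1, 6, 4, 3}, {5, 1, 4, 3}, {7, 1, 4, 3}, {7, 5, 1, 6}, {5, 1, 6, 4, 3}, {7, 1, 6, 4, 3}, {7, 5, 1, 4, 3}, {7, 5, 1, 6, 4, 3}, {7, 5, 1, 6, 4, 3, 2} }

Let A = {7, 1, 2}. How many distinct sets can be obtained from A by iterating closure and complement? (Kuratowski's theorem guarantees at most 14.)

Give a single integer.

complement {5, 6, 4, 3}; its interior {5}; cl(A) = X∖{5} = {7, 1, 6, 4, 3, 2}
With k = closure, c = complement:
  1. A     = {7, 1, 2}
  2. kA    = {7, 1, 6, 4, 3, 2}
  3. cA    = {5, 6, 4, 3}
  4. ckA   = {5}
  5. kcA   = {5, 6, 4, 3, 2}
  6. kckA  = {5, 2}
  7. ckcA  = {7, 1}
  8. ckckA = {7, 1, 6, 4, 3}
k, c of each give nothing new

8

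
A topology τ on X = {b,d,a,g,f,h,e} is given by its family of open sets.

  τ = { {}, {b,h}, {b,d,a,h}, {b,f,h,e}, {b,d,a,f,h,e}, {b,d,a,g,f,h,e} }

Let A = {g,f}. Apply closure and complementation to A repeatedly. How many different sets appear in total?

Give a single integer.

closure: X∖int(X∖A) = X∖{b,d,a,h} = {g,f,e}
Let k=closure and c=complement:
  1. A     = {g,f}
  2. kA    = {g,f,e}
  3. cA    = {b,d,a,h,e}
  4. ckA   = {b,d,a,h}
  5. kcA   = {b,d,a,g,f,h,e}
  6. ckcA  = {}
— saturated at 6

6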